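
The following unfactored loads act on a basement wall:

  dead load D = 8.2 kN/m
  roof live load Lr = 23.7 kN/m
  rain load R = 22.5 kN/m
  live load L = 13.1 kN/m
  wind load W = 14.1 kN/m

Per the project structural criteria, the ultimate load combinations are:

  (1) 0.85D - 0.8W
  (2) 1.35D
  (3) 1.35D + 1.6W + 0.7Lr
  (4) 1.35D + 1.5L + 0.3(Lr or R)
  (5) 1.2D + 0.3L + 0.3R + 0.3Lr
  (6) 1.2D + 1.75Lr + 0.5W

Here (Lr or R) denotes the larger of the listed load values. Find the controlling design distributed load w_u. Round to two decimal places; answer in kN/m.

(Lr or R) → Lr = 23.7 kN/m.
(1) 0.85(8.2) - 0.8(14.1) = 6.97 - 11.28 = -4.31
(2) 1.35(8.2) = 11.07
(3) 1.35(8.2) + 1.6(14.1) + 0.7(23.7) = 11.07 + 22.56 + 16.59 = 50.22
(4) 1.35(8.2) + 1.5(13.1) + 0.3(23.7) = 11.07 + 19.65 + 7.11 = 37.83
(5) 1.2(8.2) + 0.3(13.1) + 0.3(22.5) + 0.3(23.7) = 9.84 + 3.93 + 6.75 + 7.11 = 27.63
(6) 1.2(8.2) + 1.75(23.7) + 0.5(14.1) = 9.84 + 41.48 + 7.05 = 58.37
Maximum is from combination 6.

58.37 kN/m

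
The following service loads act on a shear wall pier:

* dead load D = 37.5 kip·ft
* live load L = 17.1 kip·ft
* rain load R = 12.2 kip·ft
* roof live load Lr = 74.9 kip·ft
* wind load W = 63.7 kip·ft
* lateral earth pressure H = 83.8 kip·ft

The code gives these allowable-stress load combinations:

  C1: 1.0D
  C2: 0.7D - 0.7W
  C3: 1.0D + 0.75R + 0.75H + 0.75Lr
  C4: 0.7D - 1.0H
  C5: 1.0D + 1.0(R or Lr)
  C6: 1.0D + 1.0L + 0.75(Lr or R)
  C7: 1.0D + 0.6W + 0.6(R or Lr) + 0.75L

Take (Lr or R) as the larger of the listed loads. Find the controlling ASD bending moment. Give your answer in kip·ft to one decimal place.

165.7 kip·ft

(R or Lr) → Lr = 74.9 kip·ft; (Lr or R) → Lr = 74.9 kip·ft.
C1: 1.0(37.5) = 37.5
C2: 0.7(37.5) - 0.7(63.7) = 26.3 - 44.6 = -18.3
C3: 1.0(37.5) + 0.75(12.2) + 0.75(83.8) + 0.75(74.9) = 165.7
C4: 0.7(37.5) - 1.0(83.8) = -57.6
C5: 1.0(37.5) + 1.0(74.9) = 37.5 + 74.9 = 112.4
C6: 1.0(37.5) + 1.0(17.1) + 0.75(74.9) = 37.5 + 17.1 + 56.2 = 110.8
C7: 1.0(37.5) + 0.6(63.7) + 0.6(74.9) + 0.75(17.1) = 133.5
The controlling combination is 3, giving 165.7 kip·ft.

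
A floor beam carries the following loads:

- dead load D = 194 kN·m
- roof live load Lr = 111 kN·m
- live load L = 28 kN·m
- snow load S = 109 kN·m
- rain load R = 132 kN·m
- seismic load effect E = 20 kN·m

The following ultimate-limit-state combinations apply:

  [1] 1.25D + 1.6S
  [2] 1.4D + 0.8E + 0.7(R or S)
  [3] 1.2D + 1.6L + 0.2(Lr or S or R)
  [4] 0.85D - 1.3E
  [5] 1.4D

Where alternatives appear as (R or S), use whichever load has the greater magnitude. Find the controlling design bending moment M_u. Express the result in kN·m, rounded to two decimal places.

416.90 kN·m

(R or S) → R = 132 kN·m; (Lr or S or R) → R = 132 kN·m.
[1] 1.25(194) + 1.6(109) = 416.90
[2] 1.4(194) + 0.8(20) + 0.7(132) = 380.00
[3] 1.2(194) + 1.6(28) + 0.2(132) = 304.00
[4] 0.85(194) - 1.3(20) = 138.90
[5] 1.4(194) = 271.60
Maximum is from combination 1.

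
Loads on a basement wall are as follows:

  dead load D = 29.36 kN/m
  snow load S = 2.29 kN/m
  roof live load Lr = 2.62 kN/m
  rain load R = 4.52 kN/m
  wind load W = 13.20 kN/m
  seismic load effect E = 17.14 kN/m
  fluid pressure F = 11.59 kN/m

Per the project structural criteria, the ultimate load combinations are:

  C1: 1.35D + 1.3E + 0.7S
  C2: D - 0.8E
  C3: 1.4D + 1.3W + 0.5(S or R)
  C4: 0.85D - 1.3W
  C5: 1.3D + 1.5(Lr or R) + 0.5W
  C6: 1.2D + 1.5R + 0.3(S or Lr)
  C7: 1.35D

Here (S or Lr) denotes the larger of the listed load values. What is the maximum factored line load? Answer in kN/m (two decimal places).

(S or R) → R = 4.52 kN/m; (Lr or R) → R = 4.52 kN/m; (S or Lr) → Lr = 2.62 kN/m.
C1: 1.35(29.36) + 1.3(17.14) + 0.7(2.29) = 63.52
C2: 1.0(29.36) - 0.8(17.14) = 15.65
C3: 1.4(29.36) + 1.3(13.20) + 0.5(4.52) = 60.52
C4: 0.85(29.36) - 1.3(13.20) = 7.80
C5: 1.3(29.36) + 1.5(4.52) + 0.5(13.20) = 51.55
C6: 1.2(29.36) + 1.5(4.52) + 0.3(2.62) = 42.80
C7: 1.35(29.36) = 39.64
The controlling combination is 1, giving 63.52 kN/m.

63.52 kN/m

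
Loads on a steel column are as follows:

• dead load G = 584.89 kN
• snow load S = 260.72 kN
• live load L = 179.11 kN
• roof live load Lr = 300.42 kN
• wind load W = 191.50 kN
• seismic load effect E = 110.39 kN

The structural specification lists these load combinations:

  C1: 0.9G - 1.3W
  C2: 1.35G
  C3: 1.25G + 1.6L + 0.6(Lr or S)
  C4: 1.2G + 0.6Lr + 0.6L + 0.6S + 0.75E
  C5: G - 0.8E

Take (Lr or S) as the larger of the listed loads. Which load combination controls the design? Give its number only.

Combination 4

(Lr or S) → Lr = 300.42 kN.
C1: 0.9(584.89) - 1.3(191.50) = 277.45
C2: 1.35(584.89) = 789.60
C3: 1.25(584.89) + 1.6(179.11) + 0.6(300.42) = 1197.94
C4: 1.2(584.89) + 0.6(300.42) + 0.6(179.11) + 0.6(260.72) + 0.75(110.39) = 1228.81
C5: 1.0(584.89) - 0.8(110.39) = 496.58
The largest value is 1228.81 kN from combination 4.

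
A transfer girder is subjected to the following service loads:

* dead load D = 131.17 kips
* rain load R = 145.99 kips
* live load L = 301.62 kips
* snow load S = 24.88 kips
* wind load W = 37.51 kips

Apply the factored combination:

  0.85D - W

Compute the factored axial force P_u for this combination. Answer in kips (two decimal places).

73.98 kips

0.85(131.17) - 1.0(37.51) = 111.49 - 37.51 = 73.98
P_u = 73.98 kips.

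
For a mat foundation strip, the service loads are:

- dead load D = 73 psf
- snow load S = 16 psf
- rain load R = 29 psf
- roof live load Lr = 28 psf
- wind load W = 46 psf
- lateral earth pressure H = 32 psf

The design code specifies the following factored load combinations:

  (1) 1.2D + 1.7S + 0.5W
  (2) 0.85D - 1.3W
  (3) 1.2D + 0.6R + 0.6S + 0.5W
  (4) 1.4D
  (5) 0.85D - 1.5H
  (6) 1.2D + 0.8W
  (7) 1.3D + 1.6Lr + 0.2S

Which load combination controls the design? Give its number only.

Combination 7

(1) 1.2(73) + 1.7(16) + 0.5(46) = 87.60 + 27.20 + 23.00 = 137.80
(2) 0.85(73) - 1.3(46) = 62.05 - 59.80 = 2.25
(3) 1.2(73) + 0.6(29) + 0.6(16) + 0.5(46) = 87.60 + 17.40 + 9.60 + 23.00 = 137.60
(4) 1.4(73) = 102.20
(5) 0.85(73) - 1.5(32) = 62.05 - 48.00 = 14.05
(6) 1.2(73) + 0.8(46) = 87.60 + 36.80 = 124.40
(7) 1.3(73) + 1.6(28) + 0.2(16) = 94.90 + 44.80 + 3.20 = 142.90
The largest value is 142.90 psf from combination 7.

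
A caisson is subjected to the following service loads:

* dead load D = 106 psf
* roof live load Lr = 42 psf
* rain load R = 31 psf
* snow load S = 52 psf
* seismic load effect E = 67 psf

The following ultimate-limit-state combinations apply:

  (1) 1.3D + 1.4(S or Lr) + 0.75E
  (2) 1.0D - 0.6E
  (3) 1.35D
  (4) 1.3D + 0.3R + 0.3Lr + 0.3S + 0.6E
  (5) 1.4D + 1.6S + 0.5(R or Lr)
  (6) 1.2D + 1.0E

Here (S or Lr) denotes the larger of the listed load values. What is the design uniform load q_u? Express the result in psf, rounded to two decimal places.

(S or Lr) → S = 52 psf; (R or Lr) → Lr = 42 psf.
(1) 1.3(106) + 1.4(52) + 0.75(67) = 137.80 + 72.80 + 50.25 = 260.85
(2) 1.0(106) - 0.6(67) = 106.00 - 40.20 = 65.80
(3) 1.35(106) = 143.10
(4) 1.3(106) + 0.3(31) + 0.3(42) + 0.3(52) + 0.6(67) = 137.80 + 9.30 + 12.60 + 15.60 + 40.20 = 215.50
(5) 1.4(106) + 1.6(52) + 0.5(42) = 148.40 + 83.20 + 21.00 = 252.60
(6) 1.2(106) + 1.0(67) = 127.20 + 67.00 = 194.20
Maximum is from combination 1.

260.85 psf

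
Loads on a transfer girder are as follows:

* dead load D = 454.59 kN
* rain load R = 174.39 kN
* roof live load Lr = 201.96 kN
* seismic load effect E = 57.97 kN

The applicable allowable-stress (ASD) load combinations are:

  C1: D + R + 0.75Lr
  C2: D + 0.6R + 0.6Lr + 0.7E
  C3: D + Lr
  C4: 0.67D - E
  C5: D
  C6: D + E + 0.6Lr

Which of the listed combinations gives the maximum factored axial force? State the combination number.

Combination 1

C1: 1.0(454.59) + 1.0(174.39) + 0.75(201.96) = 780.45
C2: 1.0(454.59) + 0.6(174.39) + 0.6(201.96) + 0.7(57.97) = 720.98
C3: 1.0(454.59) + 1.0(201.96) = 656.55
C4: 0.67(454.59) - 1.0(57.97) = 246.61
C5: 1.0(454.59) = 454.59
C6: 1.0(454.59) + 1.0(57.97) + 0.6(201.96) = 633.74
The largest value is 780.45 kN from combination 1.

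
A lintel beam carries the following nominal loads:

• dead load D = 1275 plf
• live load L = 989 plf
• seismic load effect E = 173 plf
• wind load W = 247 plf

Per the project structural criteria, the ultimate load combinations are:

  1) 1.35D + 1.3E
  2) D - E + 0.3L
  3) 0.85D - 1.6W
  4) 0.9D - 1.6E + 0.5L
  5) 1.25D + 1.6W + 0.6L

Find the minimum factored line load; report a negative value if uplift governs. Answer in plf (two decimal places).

688.55 plf

1) 1.35(1275) + 1.3(173) = 1721.25 + 224.90 = 1946.15
2) 1.0(1275) - 1.0(173) + 0.3(989) = 1275.00 - 173.00 + 296.70 = 1398.70
3) 0.85(1275) - 1.6(247) = 1083.75 - 395.20 = 688.55
4) 0.9(1275) - 1.6(173) + 0.5(989) = 1147.50 - 276.80 + 494.50 = 1365.20
5) 1.25(1275) + 1.6(247) + 0.6(989) = 1593.75 + 395.20 + 593.40 = 2582.35
Combination 3 gives the minimum: 688.55 plf.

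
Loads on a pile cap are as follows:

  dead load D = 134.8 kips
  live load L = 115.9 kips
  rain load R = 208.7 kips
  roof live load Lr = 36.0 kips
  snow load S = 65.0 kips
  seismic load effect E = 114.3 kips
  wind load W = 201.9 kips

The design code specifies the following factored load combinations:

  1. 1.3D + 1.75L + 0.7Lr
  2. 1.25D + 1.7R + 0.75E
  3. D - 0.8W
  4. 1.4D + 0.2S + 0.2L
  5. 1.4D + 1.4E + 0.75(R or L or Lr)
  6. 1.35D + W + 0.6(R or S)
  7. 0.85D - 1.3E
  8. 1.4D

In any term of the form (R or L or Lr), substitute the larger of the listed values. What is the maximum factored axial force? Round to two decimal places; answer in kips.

(R or L or Lr) → R = 208.7 kips; (R or S) → R = 208.7 kips.
1. 1.3(134.8) + 1.75(115.9) + 0.7(36.0) = 175.24 + 202.83 + 25.20 = 403.27
2. 1.25(134.8) + 1.7(208.7) + 0.75(114.3) = 168.50 + 354.79 + 85.73 = 609.02
3. 1.0(134.8) - 0.8(201.9) = 134.80 - 161.52 = -26.72
4. 1.4(134.8) + 0.2(65.0) + 0.2(115.9) = 188.72 + 13.00 + 23.18 = 224.90
5. 1.4(134.8) + 1.4(114.3) + 0.75(208.7) = 188.72 + 160.02 + 156.53 = 505.27
6. 1.35(134.8) + 1.0(201.9) + 0.6(208.7) = 181.98 + 201.90 + 125.22 = 509.10
7. 0.85(134.8) - 1.3(114.3) = 114.58 - 148.59 = -34.01
8. 1.4(134.8) = 188.72
Combination 2 governs: P_u = 609.02 kips.

609.02 kips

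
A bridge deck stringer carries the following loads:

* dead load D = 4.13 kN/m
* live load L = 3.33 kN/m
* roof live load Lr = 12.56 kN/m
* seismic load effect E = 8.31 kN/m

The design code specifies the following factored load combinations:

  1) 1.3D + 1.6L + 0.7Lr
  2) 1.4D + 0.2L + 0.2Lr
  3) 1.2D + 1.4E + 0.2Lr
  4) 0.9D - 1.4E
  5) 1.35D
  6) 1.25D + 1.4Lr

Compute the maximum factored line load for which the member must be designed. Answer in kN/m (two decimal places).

22.75 kN/m

1) 1.3(4.13) + 1.6(3.33) + 0.7(12.56) = 5.37 + 5.33 + 8.79 = 19.49
2) 1.4(4.13) + 0.2(3.33) + 0.2(12.56) = 5.78 + 0.67 + 2.51 = 8.96
3) 1.2(4.13) + 1.4(8.31) + 0.2(12.56) = 4.96 + 11.63 + 2.51 = 19.10
4) 0.9(4.13) - 1.4(8.31) = -7.92
5) 1.35(4.13) = 5.58
6) 1.25(4.13) + 1.4(12.56) = 22.75
The controlling combination is 6, giving 22.75 kN/m.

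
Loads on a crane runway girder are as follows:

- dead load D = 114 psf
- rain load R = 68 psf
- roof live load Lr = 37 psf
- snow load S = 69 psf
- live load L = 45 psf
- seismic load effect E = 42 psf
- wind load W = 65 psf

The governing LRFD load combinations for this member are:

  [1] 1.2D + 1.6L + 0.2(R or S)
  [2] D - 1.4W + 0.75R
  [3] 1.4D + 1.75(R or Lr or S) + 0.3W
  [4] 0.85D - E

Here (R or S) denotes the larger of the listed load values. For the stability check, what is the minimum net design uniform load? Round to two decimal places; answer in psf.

54.90 psf

(R or S) → S = 69 psf; (R or Lr or S) → S = 69 psf.
[1] 1.2(114) + 1.6(45) + 0.2(69) = 136.80 + 72.00 + 13.80 = 222.60
[2] 1.0(114) - 1.4(65) + 0.75(68) = 114.00 - 91.00 + 51.00 = 74.00
[3] 1.4(114) + 1.75(69) + 0.3(65) = 159.60 + 120.75 + 19.50 = 299.85
[4] 0.85(114) - 1.0(42) = 96.90 - 42.00 = 54.90
Combination 4 gives the minimum: 54.90 psf.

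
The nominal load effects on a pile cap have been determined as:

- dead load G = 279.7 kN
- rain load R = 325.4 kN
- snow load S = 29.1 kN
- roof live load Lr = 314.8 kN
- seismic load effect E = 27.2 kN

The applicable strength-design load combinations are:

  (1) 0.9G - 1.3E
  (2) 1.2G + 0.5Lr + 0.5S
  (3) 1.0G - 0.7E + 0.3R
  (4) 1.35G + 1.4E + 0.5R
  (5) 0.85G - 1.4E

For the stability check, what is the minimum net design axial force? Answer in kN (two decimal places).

(1) 0.9(279.7) - 1.3(27.2) = 251.73 - 35.36 = 216.37
(2) 1.2(279.7) + 0.5(314.8) + 0.5(29.1) = 335.64 + 157.40 + 14.55 = 507.59
(3) 1.0(279.7) - 0.7(27.2) + 0.3(325.4) = 279.70 - 19.04 + 97.62 = 358.28
(4) 1.35(279.7) + 1.4(27.2) + 0.5(325.4) = 377.60 + 38.08 + 162.70 = 578.38
(5) 0.85(279.7) - 1.4(27.2) = 237.75 - 38.08 = 199.67
Combination 5 gives the minimum: 199.67 kN.

199.67 kN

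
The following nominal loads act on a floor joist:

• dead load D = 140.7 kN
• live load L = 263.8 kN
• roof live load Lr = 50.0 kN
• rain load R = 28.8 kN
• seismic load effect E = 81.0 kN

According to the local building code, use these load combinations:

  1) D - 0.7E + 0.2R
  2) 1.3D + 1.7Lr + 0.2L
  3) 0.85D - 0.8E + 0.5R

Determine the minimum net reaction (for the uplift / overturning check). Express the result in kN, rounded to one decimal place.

1) 1.0(140.7) - 0.7(81.0) + 0.2(28.8) = 140.7 - 56.7 + 5.8 = 89.8
2) 1.3(140.7) + 1.7(50.0) + 0.2(263.8) = 182.9 + 85.0 + 52.8 = 320.7
3) 0.85(140.7) - 0.8(81.0) + 0.5(28.8) = 119.6 - 64.8 + 14.4 = 69.2
Combination 3 gives the minimum: 69.2 kN.

69.2 kN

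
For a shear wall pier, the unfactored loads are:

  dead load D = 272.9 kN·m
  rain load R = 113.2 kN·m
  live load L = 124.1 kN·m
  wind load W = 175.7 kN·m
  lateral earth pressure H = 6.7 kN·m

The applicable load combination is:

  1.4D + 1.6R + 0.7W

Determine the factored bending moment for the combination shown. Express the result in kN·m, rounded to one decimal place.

1.4(272.9) + 1.6(113.2) + 0.7(175.7) = 382.1 + 181.1 + 123.0 = 686.2
M_u = 686.2 kN·m.

686.2 kN·m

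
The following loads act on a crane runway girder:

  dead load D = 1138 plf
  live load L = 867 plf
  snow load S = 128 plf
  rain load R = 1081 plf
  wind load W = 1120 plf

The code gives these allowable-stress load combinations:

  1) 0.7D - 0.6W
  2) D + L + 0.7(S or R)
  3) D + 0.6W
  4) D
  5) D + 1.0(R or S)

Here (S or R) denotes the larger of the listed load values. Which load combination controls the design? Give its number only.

(S or R) → R = 1081 plf; (R or S) → R = 1081 plf.
1) 0.7(1138) - 0.6(1120) = 124.60
2) 1.0(1138) + 1.0(867) + 0.7(1081) = 2761.70
3) 1.0(1138) + 0.6(1120) = 1810.00
4) 1.0(1138) = 1138.00
5) 1.0(1138) + 1.0(1081) = 2219.00
The largest value is 2761.70 plf from combination 2.

Combination 2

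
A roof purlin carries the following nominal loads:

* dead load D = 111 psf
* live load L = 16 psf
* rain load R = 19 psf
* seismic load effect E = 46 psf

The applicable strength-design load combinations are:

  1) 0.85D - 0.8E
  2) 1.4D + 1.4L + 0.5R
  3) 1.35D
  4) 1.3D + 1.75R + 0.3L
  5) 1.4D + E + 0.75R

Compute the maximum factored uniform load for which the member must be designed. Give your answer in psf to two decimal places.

1) 0.85(111) - 0.8(46) = 94.35 - 36.80 = 57.55
2) 1.4(111) + 1.4(16) + 0.5(19) = 155.40 + 22.40 + 9.50 = 187.30
3) 1.35(111) = 149.85
4) 1.3(111) + 1.75(19) + 0.3(16) = 144.30 + 33.25 + 4.80 = 182.35
5) 1.4(111) + 1.0(46) + 0.75(19) = 155.40 + 46.00 + 14.25 = 215.65
The controlling combination is 5, giving 215.65 psf.

215.65 psf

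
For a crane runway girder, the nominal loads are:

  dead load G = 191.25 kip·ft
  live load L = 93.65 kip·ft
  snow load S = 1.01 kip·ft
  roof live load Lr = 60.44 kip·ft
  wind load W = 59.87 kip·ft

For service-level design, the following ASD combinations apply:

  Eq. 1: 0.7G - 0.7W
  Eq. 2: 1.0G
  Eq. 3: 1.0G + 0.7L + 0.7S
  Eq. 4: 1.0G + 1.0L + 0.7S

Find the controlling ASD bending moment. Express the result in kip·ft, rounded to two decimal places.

Eq. 1: 0.7(191.25) - 0.7(59.87) = 133.88 - 41.91 = 91.97
Eq. 2: 1.0(191.25) = 191.25
Eq. 3: 1.0(191.25) + 0.7(93.65) + 0.7(1.01) = 257.51
Eq. 4: 1.0(191.25) + 1.0(93.65) + 0.7(1.01) = 191.25 + 93.65 + 0.71 = 285.61
The controlling combination is 4, giving 285.61 kip·ft.

285.61 kip·ft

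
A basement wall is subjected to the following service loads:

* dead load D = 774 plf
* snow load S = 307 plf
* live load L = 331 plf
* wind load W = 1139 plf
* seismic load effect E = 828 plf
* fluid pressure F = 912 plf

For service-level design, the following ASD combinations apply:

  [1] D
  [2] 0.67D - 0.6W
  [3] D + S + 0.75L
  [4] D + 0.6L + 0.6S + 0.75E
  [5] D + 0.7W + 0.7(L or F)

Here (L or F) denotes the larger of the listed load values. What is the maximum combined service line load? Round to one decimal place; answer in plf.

(L or F) → F = 912 plf.
[1] 1.0(774) = 774.0
[2] 0.67(774) - 0.6(1139) = 518.6 - 683.4 = -164.8
[3] 1.0(774) + 1.0(307) + 0.75(331) = 774.0 + 307.0 + 248.3 = 1329.3
[4] 1.0(774) + 0.6(331) + 0.6(307) + 0.75(828) = 774.0 + 198.6 + 184.2 + 621.0 = 1777.8
[5] 1.0(774) + 0.7(1139) + 0.7(912) = 774.0 + 797.3 + 638.4 = 2209.7
The controlling combination is 5, giving 2209.7 plf.

2209.7 plf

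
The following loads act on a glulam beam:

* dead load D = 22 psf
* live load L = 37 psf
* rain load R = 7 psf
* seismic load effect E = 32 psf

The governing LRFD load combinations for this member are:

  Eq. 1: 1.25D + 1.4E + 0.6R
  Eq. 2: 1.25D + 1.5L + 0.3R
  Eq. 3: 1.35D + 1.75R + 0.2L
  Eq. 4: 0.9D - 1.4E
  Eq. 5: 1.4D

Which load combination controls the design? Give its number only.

Combination 2

Eq. 1: 1.25(22) + 1.4(32) + 0.6(7) = 27.50 + 44.80 + 4.20 = 76.50
Eq. 2: 1.25(22) + 1.5(37) + 0.3(7) = 27.50 + 55.50 + 2.10 = 85.10
Eq. 3: 1.35(22) + 1.75(7) + 0.2(37) = 29.70 + 12.25 + 7.40 = 49.35
Eq. 4: 0.9(22) - 1.4(32) = 19.80 - 44.80 = -25.00
Eq. 5: 1.4(22) = 30.80
The largest value is 85.10 psf from combination 2.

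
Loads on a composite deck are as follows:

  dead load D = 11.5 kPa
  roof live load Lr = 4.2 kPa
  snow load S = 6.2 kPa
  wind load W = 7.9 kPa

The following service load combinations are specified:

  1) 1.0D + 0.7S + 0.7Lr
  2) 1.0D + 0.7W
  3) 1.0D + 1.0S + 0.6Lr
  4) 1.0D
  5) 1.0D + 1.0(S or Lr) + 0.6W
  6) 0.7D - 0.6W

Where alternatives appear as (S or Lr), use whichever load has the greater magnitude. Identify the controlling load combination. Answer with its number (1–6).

(S or Lr) → S = 6.2 kPa.
1) 1.0(11.5) + 0.7(6.2) + 0.7(4.2) = 18.8
2) 1.0(11.5) + 0.7(7.9) = 17.0
3) 1.0(11.5) + 1.0(6.2) + 0.6(4.2) = 20.2
4) 1.0(11.5) = 11.5
5) 1.0(11.5) + 1.0(6.2) + 0.6(7.9) = 22.4
6) 0.7(11.5) - 0.6(7.9) = 3.3
The largest value is 22.4 kPa from combination 5.

Combination 5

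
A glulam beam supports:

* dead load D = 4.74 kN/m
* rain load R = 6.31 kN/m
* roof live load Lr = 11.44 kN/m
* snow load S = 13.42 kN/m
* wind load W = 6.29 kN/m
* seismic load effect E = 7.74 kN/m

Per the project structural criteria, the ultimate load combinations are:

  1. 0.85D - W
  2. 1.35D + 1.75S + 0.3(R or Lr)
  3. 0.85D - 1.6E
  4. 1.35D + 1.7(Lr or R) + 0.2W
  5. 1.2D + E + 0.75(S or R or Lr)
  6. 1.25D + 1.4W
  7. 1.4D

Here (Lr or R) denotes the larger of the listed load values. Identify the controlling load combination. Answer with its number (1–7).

(R or Lr) → Lr = 11.44 kN/m; (Lr or R) → Lr = 11.44 kN/m; (S or R or Lr) → S = 13.42 kN/m.
1. 0.85(4.74) - 1.0(6.29) = 4.03 - 6.29 = -2.26
2. 1.35(4.74) + 1.75(13.42) + 0.3(11.44) = 6.40 + 23.49 + 3.43 = 33.32
3. 0.85(4.74) - 1.6(7.74) = -8.36
4. 1.35(4.74) + 1.7(11.44) + 0.2(6.29) = 6.40 + 19.45 + 1.26 = 27.11
5. 1.2(4.74) + 1.0(7.74) + 0.75(13.42) = 23.49
6. 1.25(4.74) + 1.4(6.29) = 14.73
7. 1.4(4.74) = 6.64
The largest value is 33.32 kN/m from combination 2.

Combination 2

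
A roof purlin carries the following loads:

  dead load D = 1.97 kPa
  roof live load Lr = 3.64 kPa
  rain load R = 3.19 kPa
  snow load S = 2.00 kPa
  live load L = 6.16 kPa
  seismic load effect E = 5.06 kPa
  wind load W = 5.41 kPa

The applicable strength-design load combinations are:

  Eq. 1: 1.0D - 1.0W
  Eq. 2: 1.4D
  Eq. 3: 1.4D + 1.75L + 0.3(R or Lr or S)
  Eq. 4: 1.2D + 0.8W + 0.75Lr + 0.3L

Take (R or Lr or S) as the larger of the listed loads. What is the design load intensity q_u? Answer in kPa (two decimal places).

(R or Lr or S) → Lr = 3.64 kPa.
Eq. 1: 1.0(1.97) - 1.0(5.41) = 1.97 - 5.41 = -3.44
Eq. 2: 1.4(1.97) = 2.76
Eq. 3: 1.4(1.97) + 1.75(6.16) + 0.3(3.64) = 2.76 + 10.78 + 1.09 = 14.63
Eq. 4: 1.2(1.97) + 0.8(5.41) + 0.75(3.64) + 0.3(6.16) = 2.36 + 4.33 + 2.73 + 1.85 = 11.27
The controlling combination is 3, giving 14.63 kPa.

14.63 kPa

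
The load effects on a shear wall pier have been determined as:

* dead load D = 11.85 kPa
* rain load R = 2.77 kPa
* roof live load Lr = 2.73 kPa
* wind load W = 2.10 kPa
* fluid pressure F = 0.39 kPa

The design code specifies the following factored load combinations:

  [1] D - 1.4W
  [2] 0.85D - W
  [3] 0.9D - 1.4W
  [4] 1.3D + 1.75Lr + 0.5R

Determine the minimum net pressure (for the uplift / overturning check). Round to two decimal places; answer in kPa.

7.73 kPa

[1] 1.0(11.85) - 1.4(2.10) = 11.85 - 2.94 = 8.91
[2] 0.85(11.85) - 1.0(2.10) = 10.07 - 2.10 = 7.97
[3] 0.9(11.85) - 1.4(2.10) = 10.67 - 2.94 = 7.73
[4] 1.3(11.85) + 1.75(2.73) + 0.5(2.77) = 21.57
Combination 3 gives the minimum: 7.73 kPa.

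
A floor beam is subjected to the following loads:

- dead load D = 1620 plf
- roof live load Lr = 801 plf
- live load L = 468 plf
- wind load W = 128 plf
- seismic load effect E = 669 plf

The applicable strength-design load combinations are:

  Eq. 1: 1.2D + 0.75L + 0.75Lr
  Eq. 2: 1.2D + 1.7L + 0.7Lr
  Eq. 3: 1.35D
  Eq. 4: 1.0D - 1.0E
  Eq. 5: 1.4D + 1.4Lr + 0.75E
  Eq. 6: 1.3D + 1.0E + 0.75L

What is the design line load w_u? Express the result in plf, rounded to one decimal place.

3891.2 plf

Eq. 1: 1.2(1620) + 0.75(468) + 0.75(801) = 1944.0 + 351.0 + 600.8 = 2895.8
Eq. 2: 1.2(1620) + 1.7(468) + 0.7(801) = 1944.0 + 795.6 + 560.7 = 3300.3
Eq. 3: 1.35(1620) = 2187.0
Eq. 4: 1.0(1620) - 1.0(669) = 1620.0 - 669.0 = 951.0
Eq. 5: 1.4(1620) + 1.4(801) + 0.75(669) = 2268.0 + 1121.4 + 501.8 = 3891.2
Eq. 6: 1.3(1620) + 1.0(669) + 0.75(468) = 2106.0 + 669.0 + 351.0 = 3126.0
Maximum is from combination 5.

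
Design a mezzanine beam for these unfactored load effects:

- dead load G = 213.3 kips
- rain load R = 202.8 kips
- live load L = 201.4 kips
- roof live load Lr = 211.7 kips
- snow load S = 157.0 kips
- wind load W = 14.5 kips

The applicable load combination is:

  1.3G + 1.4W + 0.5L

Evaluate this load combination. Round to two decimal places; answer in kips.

1.3(213.3) + 1.4(14.5) + 0.5(201.4) = 277.29 + 20.30 + 100.70 = 398.29
P_u = 398.29 kips.

398.29 kips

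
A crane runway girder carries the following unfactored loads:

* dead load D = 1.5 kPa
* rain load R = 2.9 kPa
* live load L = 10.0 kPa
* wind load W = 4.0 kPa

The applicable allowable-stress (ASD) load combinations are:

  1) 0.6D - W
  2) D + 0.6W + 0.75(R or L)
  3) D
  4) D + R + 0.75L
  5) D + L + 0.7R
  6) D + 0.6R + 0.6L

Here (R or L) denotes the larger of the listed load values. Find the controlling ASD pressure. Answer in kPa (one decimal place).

13.5 kPa

(R or L) → L = 10.0 kPa.
1) 0.6(1.5) - 1.0(4.0) = -3.1
2) 1.0(1.5) + 0.6(4.0) + 0.75(10.0) = 11.4
3) 1.0(1.5) = 1.5
4) 1.0(1.5) + 1.0(2.9) + 0.75(10.0) = 11.9
5) 1.0(1.5) + 1.0(10.0) + 0.7(2.9) = 13.5
6) 1.0(1.5) + 0.6(2.9) + 0.6(10.0) = 9.2
Maximum is from combination 5.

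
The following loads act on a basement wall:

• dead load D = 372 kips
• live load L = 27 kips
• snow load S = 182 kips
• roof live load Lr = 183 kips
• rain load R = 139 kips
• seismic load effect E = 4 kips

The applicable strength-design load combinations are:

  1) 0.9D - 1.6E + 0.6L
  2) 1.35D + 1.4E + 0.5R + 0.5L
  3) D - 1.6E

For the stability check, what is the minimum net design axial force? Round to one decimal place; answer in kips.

344.6 kips

1) 0.9(372) - 1.6(4) + 0.6(27) = 334.8 - 6.4 + 16.2 = 344.6
2) 1.35(372) + 1.4(4) + 0.5(139) + 0.5(27) = 502.2 + 5.6 + 69.5 + 13.5 = 590.8
3) 1.0(372) - 1.6(4) = 372.0 - 6.4 = 365.6
Combination 1 gives the minimum: 344.6 kips.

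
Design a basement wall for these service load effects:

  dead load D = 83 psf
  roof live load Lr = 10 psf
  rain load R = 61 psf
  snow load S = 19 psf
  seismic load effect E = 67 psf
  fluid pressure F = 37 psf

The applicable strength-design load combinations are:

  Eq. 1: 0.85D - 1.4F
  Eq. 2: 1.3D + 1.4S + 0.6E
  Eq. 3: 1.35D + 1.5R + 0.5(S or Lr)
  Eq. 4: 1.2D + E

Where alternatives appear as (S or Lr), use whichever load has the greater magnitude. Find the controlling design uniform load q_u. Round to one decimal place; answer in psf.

213.1 psf

(S or Lr) → S = 19 psf.
Eq. 1: 0.85(83) - 1.4(37) = 70.6 - 51.8 = 18.8
Eq. 2: 1.3(83) + 1.4(19) + 0.6(67) = 107.9 + 26.6 + 40.2 = 174.7
Eq. 3: 1.35(83) + 1.5(61) + 0.5(19) = 112.1 + 91.5 + 9.5 = 213.1
Eq. 4: 1.2(83) + 1.0(67) = 99.6 + 67.0 = 166.6
The controlling combination is 3, giving 213.1 psf.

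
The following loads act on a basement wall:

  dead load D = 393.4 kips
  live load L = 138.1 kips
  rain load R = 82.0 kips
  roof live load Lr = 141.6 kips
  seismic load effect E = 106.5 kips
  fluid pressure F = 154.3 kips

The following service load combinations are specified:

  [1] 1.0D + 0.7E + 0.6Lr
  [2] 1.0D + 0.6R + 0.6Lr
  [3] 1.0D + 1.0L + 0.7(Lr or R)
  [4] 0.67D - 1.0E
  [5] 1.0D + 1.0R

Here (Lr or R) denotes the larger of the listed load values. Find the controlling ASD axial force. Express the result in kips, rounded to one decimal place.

630.6 kips

(Lr or R) → Lr = 141.6 kips.
[1] 1.0(393.4) + 0.7(106.5) + 0.6(141.6) = 552.9
[2] 1.0(393.4) + 0.6(82.0) + 0.6(141.6) = 527.6
[3] 1.0(393.4) + 1.0(138.1) + 0.7(141.6) = 630.6
[4] 0.67(393.4) - 1.0(106.5) = 157.1
[5] 1.0(393.4) + 1.0(82.0) = 475.4
Maximum is from combination 3.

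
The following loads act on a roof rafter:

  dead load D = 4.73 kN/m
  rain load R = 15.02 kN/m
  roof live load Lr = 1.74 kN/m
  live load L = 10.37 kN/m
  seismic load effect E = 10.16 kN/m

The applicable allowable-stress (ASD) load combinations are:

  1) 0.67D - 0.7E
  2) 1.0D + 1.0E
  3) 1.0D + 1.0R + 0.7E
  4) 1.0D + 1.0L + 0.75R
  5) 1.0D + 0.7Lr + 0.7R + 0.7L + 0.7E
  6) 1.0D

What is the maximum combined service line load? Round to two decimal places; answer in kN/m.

1) 0.67(4.73) - 0.7(10.16) = 3.17 - 7.11 = -3.94
2) 1.0(4.73) + 1.0(10.16) = 4.73 + 10.16 = 14.89
3) 1.0(4.73) + 1.0(15.02) + 0.7(10.16) = 4.73 + 15.02 + 7.11 = 26.86
4) 1.0(4.73) + 1.0(10.37) + 0.75(15.02) = 4.73 + 10.37 + 11.27 = 26.37
5) 1.0(4.73) + 0.7(1.74) + 0.7(15.02) + 0.7(10.37) + 0.7(10.16) = 4.73 + 1.22 + 10.51 + 7.26 + 7.11 = 30.83
6) 1.0(4.73) = 4.73
The controlling combination is 5, giving 30.83 kN/m.

30.83 kN/m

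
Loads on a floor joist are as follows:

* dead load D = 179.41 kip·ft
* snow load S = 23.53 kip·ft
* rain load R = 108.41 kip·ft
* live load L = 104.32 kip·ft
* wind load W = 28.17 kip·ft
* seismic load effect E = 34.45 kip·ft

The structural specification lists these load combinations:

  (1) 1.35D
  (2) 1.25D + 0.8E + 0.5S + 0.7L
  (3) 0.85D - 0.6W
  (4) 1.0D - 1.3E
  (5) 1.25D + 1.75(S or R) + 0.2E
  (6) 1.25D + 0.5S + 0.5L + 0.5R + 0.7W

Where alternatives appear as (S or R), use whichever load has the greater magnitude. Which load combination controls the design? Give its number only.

Combination 5

(S or R) → R = 108.41 kip·ft.
(1) 1.35(179.41) = 242.20
(2) 1.25(179.41) + 0.8(34.45) + 0.5(23.53) + 0.7(104.32) = 224.26 + 27.56 + 11.77 + 73.02 = 336.61
(3) 0.85(179.41) - 0.6(28.17) = 152.50 - 16.90 = 135.60
(4) 1.0(179.41) - 1.3(34.45) = 134.63
(5) 1.25(179.41) + 1.75(108.41) + 0.2(34.45) = 224.26 + 189.72 + 6.89 = 420.87
(6) 1.25(179.41) + 0.5(23.53) + 0.5(104.32) + 0.5(108.41) + 0.7(28.17) = 362.11
The largest value is 420.87 kip·ft from combination 5.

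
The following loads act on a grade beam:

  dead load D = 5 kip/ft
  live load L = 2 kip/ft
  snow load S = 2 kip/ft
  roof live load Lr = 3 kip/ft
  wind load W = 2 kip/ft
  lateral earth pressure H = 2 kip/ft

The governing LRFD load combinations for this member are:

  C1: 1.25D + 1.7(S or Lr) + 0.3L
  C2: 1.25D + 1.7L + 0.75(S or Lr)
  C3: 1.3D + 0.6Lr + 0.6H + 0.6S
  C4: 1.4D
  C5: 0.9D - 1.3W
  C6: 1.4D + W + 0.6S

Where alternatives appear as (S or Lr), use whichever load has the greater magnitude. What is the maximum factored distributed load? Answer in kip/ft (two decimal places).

(S or Lr) → Lr = 3 kip/ft.
C1: 1.25(5) + 1.7(3) + 0.3(2) = 6.25 + 5.10 + 0.60 = 11.95
C2: 1.25(5) + 1.7(2) + 0.75(3) = 6.25 + 3.40 + 2.25 = 11.90
C3: 1.3(5) + 0.6(3) + 0.6(2) + 0.6(2) = 6.50 + 1.80 + 1.20 + 1.20 = 10.70
C4: 1.4(5) = 7.00
C5: 0.9(5) - 1.3(2) = 4.50 - 2.60 = 1.90
C6: 1.4(5) + 1.0(2) + 0.6(2) = 7.00 + 2.00 + 1.20 = 10.20
The controlling combination is 1, giving 11.95 kip/ft.

11.95 kip/ft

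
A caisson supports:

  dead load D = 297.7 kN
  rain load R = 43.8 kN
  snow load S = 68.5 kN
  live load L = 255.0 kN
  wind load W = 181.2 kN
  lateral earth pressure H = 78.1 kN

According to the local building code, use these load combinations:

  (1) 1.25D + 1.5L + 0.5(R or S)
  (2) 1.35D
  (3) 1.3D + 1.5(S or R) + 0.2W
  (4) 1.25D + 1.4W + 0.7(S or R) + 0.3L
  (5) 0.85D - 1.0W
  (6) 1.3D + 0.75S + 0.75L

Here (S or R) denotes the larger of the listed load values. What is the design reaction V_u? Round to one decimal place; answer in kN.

788.9 kN

(R or S) → S = 68.5 kN; (S or R) → S = 68.5 kN.
(1) 1.25(297.7) + 1.5(255.0) + 0.5(68.5) = 372.1 + 382.5 + 34.3 = 788.9
(2) 1.35(297.7) = 401.9
(3) 1.3(297.7) + 1.5(68.5) + 0.2(181.2) = 387.0 + 102.8 + 36.2 = 526.0
(4) 1.25(297.7) + 1.4(181.2) + 0.7(68.5) + 0.3(255.0) = 372.1 + 253.7 + 48.0 + 76.5 = 750.3
(5) 0.85(297.7) - 1.0(181.2) = 253.0 - 181.2 = 71.8
(6) 1.3(297.7) + 0.75(68.5) + 0.75(255.0) = 629.6
Maximum is from combination 1.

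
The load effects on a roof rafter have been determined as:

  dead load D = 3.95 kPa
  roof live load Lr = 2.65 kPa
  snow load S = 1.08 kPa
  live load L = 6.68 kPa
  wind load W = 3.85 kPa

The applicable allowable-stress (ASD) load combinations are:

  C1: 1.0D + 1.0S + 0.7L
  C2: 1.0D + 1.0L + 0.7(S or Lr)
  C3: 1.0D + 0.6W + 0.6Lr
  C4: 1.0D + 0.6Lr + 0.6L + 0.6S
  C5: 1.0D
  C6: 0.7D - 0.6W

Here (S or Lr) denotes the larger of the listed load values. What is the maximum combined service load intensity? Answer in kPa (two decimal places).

12.49 kPa

(S or Lr) → Lr = 2.65 kPa.
C1: 1.0(3.95) + 1.0(1.08) + 0.7(6.68) = 3.95 + 1.08 + 4.68 = 9.71
C2: 1.0(3.95) + 1.0(6.68) + 0.7(2.65) = 3.95 + 6.68 + 1.86 = 12.49
C3: 1.0(3.95) + 0.6(3.85) + 0.6(2.65) = 3.95 + 2.31 + 1.59 = 7.85
C4: 1.0(3.95) + 0.6(2.65) + 0.6(6.68) + 0.6(1.08) = 3.95 + 1.59 + 4.01 + 0.65 = 10.20
C5: 1.0(3.95) = 3.95
C6: 0.7(3.95) - 0.6(3.85) = 2.77 - 2.31 = 0.46
Combination 2 governs: q = 12.49 kPa.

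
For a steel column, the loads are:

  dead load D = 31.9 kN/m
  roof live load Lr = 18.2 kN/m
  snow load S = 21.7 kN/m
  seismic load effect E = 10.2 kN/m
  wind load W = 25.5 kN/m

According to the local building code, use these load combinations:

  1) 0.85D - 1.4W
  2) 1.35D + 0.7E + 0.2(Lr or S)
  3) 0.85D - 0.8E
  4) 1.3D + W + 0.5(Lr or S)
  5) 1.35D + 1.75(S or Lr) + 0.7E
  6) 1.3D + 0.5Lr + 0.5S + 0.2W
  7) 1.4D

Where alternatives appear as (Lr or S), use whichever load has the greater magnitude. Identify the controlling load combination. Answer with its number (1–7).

Combination 5

(Lr or S) → S = 21.7 kN/m; (S or Lr) → S = 21.7 kN/m.
1) 0.85(31.9) - 1.4(25.5) = 27.1 - 35.7 = -8.6
2) 1.35(31.9) + 0.7(10.2) + 0.2(21.7) = 43.1 + 7.1 + 4.3 = 54.5
3) 0.85(31.9) - 0.8(10.2) = 19.0
4) 1.3(31.9) + 1.0(25.5) + 0.5(21.7) = 77.8
5) 1.35(31.9) + 1.75(21.7) + 0.7(10.2) = 43.1 + 38.0 + 7.1 = 88.2
6) 1.3(31.9) + 0.5(18.2) + 0.5(21.7) + 0.2(25.5) = 66.5
7) 1.4(31.9) = 44.7
The largest value is 88.2 kN/m from combination 5.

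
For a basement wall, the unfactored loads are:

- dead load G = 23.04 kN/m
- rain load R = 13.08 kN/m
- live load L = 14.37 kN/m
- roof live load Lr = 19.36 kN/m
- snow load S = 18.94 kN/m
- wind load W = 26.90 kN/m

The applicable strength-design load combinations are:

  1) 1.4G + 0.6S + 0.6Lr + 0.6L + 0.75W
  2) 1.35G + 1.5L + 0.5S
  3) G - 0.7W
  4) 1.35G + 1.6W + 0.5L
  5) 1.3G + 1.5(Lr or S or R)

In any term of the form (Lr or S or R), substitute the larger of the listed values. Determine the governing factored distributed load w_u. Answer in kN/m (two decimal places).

(Lr or S or R) → Lr = 19.36 kN/m.
1) 1.4(23.04) + 0.6(18.94) + 0.6(19.36) + 0.6(14.37) + 0.75(26.90) = 84.03
2) 1.35(23.04) + 1.5(14.37) + 0.5(18.94) = 31.10 + 21.56 + 9.47 = 62.13
3) 1.0(23.04) - 0.7(26.90) = 23.04 - 18.83 = 4.21
4) 1.35(23.04) + 1.6(26.90) + 0.5(14.37) = 31.10 + 43.04 + 7.19 = 81.33
5) 1.3(23.04) + 1.5(19.36) = 29.95 + 29.04 = 58.99
The controlling combination is 1, giving 84.03 kN/m.

84.03 kN/m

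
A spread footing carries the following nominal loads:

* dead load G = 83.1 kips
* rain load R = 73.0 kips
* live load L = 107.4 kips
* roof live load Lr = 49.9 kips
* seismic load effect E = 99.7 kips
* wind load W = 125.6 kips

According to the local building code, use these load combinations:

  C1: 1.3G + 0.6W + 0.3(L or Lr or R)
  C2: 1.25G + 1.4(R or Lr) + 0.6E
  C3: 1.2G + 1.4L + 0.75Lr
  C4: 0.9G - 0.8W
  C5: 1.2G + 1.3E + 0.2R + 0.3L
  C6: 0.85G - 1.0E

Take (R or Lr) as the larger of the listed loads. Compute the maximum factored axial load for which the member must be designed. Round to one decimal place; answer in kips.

(L or Lr or R) → L = 107.4 kips; (R or Lr) → R = 73.0 kips.
C1: 1.3(83.1) + 0.6(125.6) + 0.3(107.4) = 108.0 + 75.4 + 32.2 = 215.6
C2: 1.25(83.1) + 1.4(73.0) + 0.6(99.7) = 103.9 + 102.2 + 59.8 = 265.9
C3: 1.2(83.1) + 1.4(107.4) + 0.75(49.9) = 99.7 + 150.4 + 37.4 = 287.5
C4: 0.9(83.1) - 0.8(125.6) = 74.8 - 100.5 = -25.7
C5: 1.2(83.1) + 1.3(99.7) + 0.2(73.0) + 0.3(107.4) = 276.2
C6: 0.85(83.1) - 1.0(99.7) = 70.6 - 99.7 = -29.1
The controlling combination is 3, giving 287.5 kips.

287.5 kips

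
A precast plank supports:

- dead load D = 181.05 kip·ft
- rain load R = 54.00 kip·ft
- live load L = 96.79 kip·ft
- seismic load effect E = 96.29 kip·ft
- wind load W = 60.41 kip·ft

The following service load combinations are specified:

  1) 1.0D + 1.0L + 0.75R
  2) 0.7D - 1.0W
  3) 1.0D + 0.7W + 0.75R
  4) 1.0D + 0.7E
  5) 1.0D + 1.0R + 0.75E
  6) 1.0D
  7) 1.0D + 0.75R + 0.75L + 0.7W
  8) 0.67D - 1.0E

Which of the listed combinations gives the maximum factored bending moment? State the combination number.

1) 1.0(181.05) + 1.0(96.79) + 0.75(54.00) = 181.05 + 96.79 + 40.50 = 318.34
2) 0.7(181.05) - 1.0(60.41) = 126.74 - 60.41 = 66.33
3) 1.0(181.05) + 0.7(60.41) + 0.75(54.00) = 181.05 + 42.29 + 40.50 = 263.84
4) 1.0(181.05) + 0.7(96.29) = 181.05 + 67.40 = 248.45
5) 1.0(181.05) + 1.0(54.00) + 0.75(96.29) = 181.05 + 54.00 + 72.22 = 307.27
6) 1.0(181.05) = 181.05
7) 1.0(181.05) + 0.75(54.00) + 0.75(96.79) + 0.7(60.41) = 181.05 + 40.50 + 72.59 + 42.29 = 336.43
8) 0.67(181.05) - 1.0(96.29) = 121.30 - 96.29 = 25.01
The largest value is 336.43 kip·ft from combination 7.

Combination 7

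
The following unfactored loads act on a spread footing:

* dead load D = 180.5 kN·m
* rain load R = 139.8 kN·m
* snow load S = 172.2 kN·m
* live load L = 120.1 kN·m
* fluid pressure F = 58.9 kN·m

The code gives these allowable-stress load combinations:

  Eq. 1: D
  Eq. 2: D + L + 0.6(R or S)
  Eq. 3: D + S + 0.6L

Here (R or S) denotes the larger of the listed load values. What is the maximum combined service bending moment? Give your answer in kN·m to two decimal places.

(R or S) → S = 172.2 kN·m.
Eq. 1: 1.0(180.5) = 180.50
Eq. 2: 1.0(180.5) + 1.0(120.1) + 0.6(172.2) = 180.50 + 120.10 + 103.32 = 403.92
Eq. 3: 1.0(180.5) + 1.0(172.2) + 0.6(120.1) = 180.50 + 172.20 + 72.06 = 424.76
Maximum is from combination 3.

424.76 kN·m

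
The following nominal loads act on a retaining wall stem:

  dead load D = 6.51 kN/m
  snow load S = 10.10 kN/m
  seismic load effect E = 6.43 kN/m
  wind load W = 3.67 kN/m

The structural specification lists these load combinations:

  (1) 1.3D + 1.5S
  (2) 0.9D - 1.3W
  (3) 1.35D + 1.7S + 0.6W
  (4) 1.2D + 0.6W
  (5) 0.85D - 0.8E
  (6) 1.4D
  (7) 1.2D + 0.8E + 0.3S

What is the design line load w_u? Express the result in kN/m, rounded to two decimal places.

28.16 kN/m

(1) 1.3(6.51) + 1.5(10.10) = 8.46 + 15.15 = 23.61
(2) 0.9(6.51) - 1.3(3.67) = 5.86 - 4.77 = 1.09
(3) 1.35(6.51) + 1.7(10.10) + 0.6(3.67) = 8.79 + 17.17 + 2.20 = 28.16
(4) 1.2(6.51) + 0.6(3.67) = 7.81 + 2.20 = 10.01
(5) 0.85(6.51) - 0.8(6.43) = 5.53 - 5.14 = 0.39
(6) 1.4(6.51) = 9.11
(7) 1.2(6.51) + 0.8(6.43) + 0.3(10.10) = 15.99
Maximum is from combination 3.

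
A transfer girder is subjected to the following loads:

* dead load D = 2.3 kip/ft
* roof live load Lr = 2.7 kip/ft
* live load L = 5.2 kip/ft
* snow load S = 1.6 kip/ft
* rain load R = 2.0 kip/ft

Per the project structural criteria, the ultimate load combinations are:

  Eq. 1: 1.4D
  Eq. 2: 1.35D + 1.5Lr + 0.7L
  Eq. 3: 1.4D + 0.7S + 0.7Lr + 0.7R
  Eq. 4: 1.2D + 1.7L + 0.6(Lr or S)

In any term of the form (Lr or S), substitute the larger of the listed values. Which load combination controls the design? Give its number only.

Combination 4

(Lr or S) → Lr = 2.7 kip/ft.
Eq. 1: 1.4(2.3) = 3.22
Eq. 2: 1.35(2.3) + 1.5(2.7) + 0.7(5.2) = 3.11 + 4.05 + 3.64 = 10.80
Eq. 3: 1.4(2.3) + 0.7(1.6) + 0.7(2.7) + 0.7(2.0) = 3.22 + 1.12 + 1.89 + 1.40 = 7.63
Eq. 4: 1.2(2.3) + 1.7(5.2) + 0.6(2.7) = 2.76 + 8.84 + 1.62 = 13.22
The largest value is 13.22 kip/ft from combination 4.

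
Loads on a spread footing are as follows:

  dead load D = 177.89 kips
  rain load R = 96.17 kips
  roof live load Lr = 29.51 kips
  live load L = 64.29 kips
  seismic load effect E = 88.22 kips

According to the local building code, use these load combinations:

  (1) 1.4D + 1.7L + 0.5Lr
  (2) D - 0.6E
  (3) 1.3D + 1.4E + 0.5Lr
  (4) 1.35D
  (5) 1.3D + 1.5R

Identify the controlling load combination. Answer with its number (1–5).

(1) 1.4(177.89) + 1.7(64.29) + 0.5(29.51) = 373.09
(2) 1.0(177.89) - 0.6(88.22) = 177.89 - 52.93 = 124.96
(3) 1.3(177.89) + 1.4(88.22) + 0.5(29.51) = 369.52
(4) 1.35(177.89) = 240.15
(5) 1.3(177.89) + 1.5(96.17) = 375.51
The largest value is 375.51 kips from combination 5.

Combination 5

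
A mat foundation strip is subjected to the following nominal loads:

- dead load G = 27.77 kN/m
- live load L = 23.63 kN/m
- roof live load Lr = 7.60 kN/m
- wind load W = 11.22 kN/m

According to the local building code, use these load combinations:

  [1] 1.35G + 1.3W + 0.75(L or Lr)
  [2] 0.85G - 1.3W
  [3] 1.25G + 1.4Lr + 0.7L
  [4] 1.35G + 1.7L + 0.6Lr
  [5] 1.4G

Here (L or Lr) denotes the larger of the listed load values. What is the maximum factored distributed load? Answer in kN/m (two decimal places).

82.22 kN/m

(L or Lr) → L = 23.63 kN/m.
[1] 1.35(27.77) + 1.3(11.22) + 0.75(23.63) = 37.49 + 14.59 + 17.72 = 69.80
[2] 0.85(27.77) - 1.3(11.22) = 9.02
[3] 1.25(27.77) + 1.4(7.60) + 0.7(23.63) = 34.71 + 10.64 + 16.54 = 61.89
[4] 1.35(27.77) + 1.7(23.63) + 0.6(7.60) = 37.49 + 40.17 + 4.56 = 82.22
[5] 1.4(27.77) = 38.88
The controlling combination is 4, giving 82.22 kN/m.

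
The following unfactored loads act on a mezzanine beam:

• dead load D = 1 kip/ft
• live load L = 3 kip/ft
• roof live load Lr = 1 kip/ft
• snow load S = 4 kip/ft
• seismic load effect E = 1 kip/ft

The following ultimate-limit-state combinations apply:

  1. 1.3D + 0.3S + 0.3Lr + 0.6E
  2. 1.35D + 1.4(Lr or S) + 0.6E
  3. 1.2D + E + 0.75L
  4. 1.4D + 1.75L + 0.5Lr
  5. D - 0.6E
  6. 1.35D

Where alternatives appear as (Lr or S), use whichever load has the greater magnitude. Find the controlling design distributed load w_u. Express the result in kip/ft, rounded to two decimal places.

(Lr or S) → S = 4 kip/ft.
1. 1.3(1) + 0.3(4) + 0.3(1) + 0.6(1) = 1.30 + 1.20 + 0.30 + 0.60 = 3.40
2. 1.35(1) + 1.4(4) + 0.6(1) = 1.35 + 5.60 + 0.60 = 7.55
3. 1.2(1) + 1.0(1) + 0.75(3) = 1.20 + 1.00 + 2.25 = 4.45
4. 1.4(1) + 1.75(3) + 0.5(1) = 1.40 + 5.25 + 0.50 = 7.15
5. 1.0(1) - 0.6(1) = 1.00 - 0.60 = 0.40
6. 1.35(1) = 1.35
Maximum is from combination 2.

7.55 kip/ft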